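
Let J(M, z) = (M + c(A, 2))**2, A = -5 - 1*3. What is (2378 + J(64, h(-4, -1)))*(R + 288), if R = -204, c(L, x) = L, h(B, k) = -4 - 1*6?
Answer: 463176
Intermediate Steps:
h(B, k) = -10 (h(B, k) = -4 - 6 = -10)
A = -8 (A = -5 - 3 = -8)
J(M, z) = (-8 + M)**2 (J(M, z) = (M - 8)**2 = (-8 + M)**2)
(2378 + J(64, h(-4, -1)))*(R + 288) = (2378 + (-8 + 64)**2)*(-204 + 288) = (2378 + 56**2)*84 = (2378 + 3136)*84 = 5514*84 = 463176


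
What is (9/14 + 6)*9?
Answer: 837/14 ≈ 59.786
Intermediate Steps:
(9/14 + 6)*9 = (93/14)*9 = 837/14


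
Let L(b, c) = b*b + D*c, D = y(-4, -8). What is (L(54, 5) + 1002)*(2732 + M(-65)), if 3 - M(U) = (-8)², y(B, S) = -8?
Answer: 10358138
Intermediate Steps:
D = -8
M(U) = -61 (M(U) = 3 - 1*(-8)² = 3 - 1*64 = 3 - 64 = -61)
L(b, c) = b² - 8*c (L(b, c) = b*b - 8*c = b² - 8*c)
(L(54, 5) + 1002)*(2732 + M(-65)) = ((54² - 8*5) + 1002)*(2732 - 61) = ((2916 - 40) + 1002)*2671 = (2876 + 1002)*2671 = 3878*2671 = 10358138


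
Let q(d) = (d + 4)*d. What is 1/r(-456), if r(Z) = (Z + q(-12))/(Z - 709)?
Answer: 233/72 ≈ 3.2361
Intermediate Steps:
q(d) = d*(4 + d) (q(d) = (4 + d)*d = d*(4 + d))
r(Z) = (96 + Z)/(-709 + Z) (r(Z) = (Z - 12*(4 - 12))/(Z - 709) = (Z - 12*(-8))/(-709 + Z) = (Z + 96)/(-709 + Z) = (96 + Z)/(-709 + Z))
1/r(-456) = 1/((96 - 456)/(-709 - 456)) = 1/(-360/(-1165)) = 1/(-1/1165*(-360)) = 1/(72/233) = 233/72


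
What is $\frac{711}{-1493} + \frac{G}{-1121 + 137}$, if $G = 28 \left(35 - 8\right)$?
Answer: $- \frac{152361}{122426} \approx -1.2445$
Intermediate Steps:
$G = 756$ ($G = 28 \cdot 27 = 756$)
$\frac{711}{-1493} + \frac{G}{-1121 + 137} = \frac{711}{-1493} + \frac{756}{-1121 + 137} = 711 \left(- \frac{1}{1493}\right) + \frac{756}{-984} = - \frac{711}{1493} + 756 \left(- \frac{1}{984}\right) = - \frac{711}{1493} - \frac{63}{82} = - \frac{152361}{122426}$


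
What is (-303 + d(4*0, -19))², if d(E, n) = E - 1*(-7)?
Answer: 87616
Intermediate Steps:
d(E, n) = 7 + E (d(E, n) = E + 7 = 7 + E)
(-303 + d(4*0, -19))² = (-303 + (7 + 4*0))² = (-303 + (7 + 0))² = (-303 + 7)² = (-296)² = 87616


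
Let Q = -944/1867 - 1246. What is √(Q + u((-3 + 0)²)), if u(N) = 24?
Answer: 9*I*√52608326/1867 ≈ 34.964*I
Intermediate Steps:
Q = -2327226/1867 (Q = -944*1/1867 - 1246 = -944/1867 - 1246 = -2327226/1867 ≈ -1246.5)
√(Q + u((-3 + 0)²)) = √(-2327226/1867 + 24) = √(-2282418/1867) = 9*I*√52608326/1867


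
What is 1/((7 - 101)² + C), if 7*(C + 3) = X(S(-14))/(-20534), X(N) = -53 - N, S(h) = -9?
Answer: 71869/634818899 ≈ 0.00011321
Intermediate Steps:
C = -215585/71869 (C = -3 + ((-53 - 1*(-9))/(-20534))/7 = -3 + ((-53 + 9)*(-1/20534))/7 = -3 + (-44*(-1/20534))/7 = -3 + (⅐)*(22/10267) = -3 + 22/71869 = -215585/71869 ≈ -2.9997)
1/((7 - 101)² + C) = 1/((7 - 101)² - 215585/71869) = 1/((-94)² - 215585/71869) = 1/(8836 - 215585/71869) = 1/(634818899/71869) = 71869/634818899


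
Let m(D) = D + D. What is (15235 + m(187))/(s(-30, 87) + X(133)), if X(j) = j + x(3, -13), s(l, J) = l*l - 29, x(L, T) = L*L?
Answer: 15609/1013 ≈ 15.409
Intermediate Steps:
x(L, T) = L²
s(l, J) = -29 + l² (s(l, J) = l² - 29 = -29 + l²)
m(D) = 2*D
X(j) = 9 + j (X(j) = j + 3² = j + 9 = 9 + j)
(15235 + m(187))/(s(-30, 87) + X(133)) = (15235 + 2*187)/((-29 + (-30)²) + (9 + 133)) = (15235 + 374)/((-29 + 900) + 142) = 15609/(871 + 142) = 15609/1013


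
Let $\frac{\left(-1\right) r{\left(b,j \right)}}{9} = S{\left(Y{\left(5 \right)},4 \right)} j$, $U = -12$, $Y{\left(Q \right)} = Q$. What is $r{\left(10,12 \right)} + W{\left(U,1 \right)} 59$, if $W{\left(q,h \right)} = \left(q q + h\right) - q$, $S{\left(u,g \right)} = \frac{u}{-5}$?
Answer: $9371$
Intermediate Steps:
$S{\left(u,g \right)} = - \frac{u}{5}$ ($S{\left(u,g \right)} = u \left(- \frac{1}{5}\right) = - \frac{u}{5}$)
$r{\left(b,j \right)} = 9 j$ ($r{\left(b,j \right)} = - 9 \left(- \frac{1}{5}\right) 5 j = - 9 \left(- j\right) = 9 j$)
$W{\left(q,h \right)} = h + q^{2} - q$ ($W{\left(q,h \right)} = \left(q^{2} + h\right) - q = \left(h + q^{2}\right) - q = h + q^{2} - q$)
$r{\left(10,12 \right)} + W{\left(U,1 \right)} 59 = 9 \cdot 12 + \left(1 + \left(-12\right)^{2} - -12\right) 59 = 108 + \left(1 + 144 + 12\right) 59 = 108 + 157 \cdot 59 = 108 + 9263 = 9371$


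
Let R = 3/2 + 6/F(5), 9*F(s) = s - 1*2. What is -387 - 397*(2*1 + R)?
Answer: -17845/2 ≈ -8922.5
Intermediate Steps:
F(s) = -2/9 + s/9 (F(s) = (s - 1*2)/9 = (s - 2)/9 = (-2 + s)/9 = -2/9 + s/9)
R = 39/2 (R = 3/2 + 6/(-2/9 + (⅑)*5) = 3*(½) + 6/(-2/9 + 5/9) = 3/2 + 6/(⅓) = 3/2 + 6*3 = 3/2 + 18 = 39/2 ≈ 19.500)
-387 - 397*(2*1 + R) = -387 - 397*(2*1 + 39/2) = -387 - 397*(2 + 39/2) = -387 - 397*43/2 = -387 - 17071/2 = -17845/2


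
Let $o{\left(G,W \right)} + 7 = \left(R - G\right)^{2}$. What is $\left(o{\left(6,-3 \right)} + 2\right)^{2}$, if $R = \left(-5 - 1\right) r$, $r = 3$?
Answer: $326041$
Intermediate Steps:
$R = -18$ ($R = \left(-5 - 1\right) 3 = \left(-6\right) 3 = -18$)
$o{\left(G,W \right)} = -7 + \left(-18 - G\right)^{2}$
$\left(o{\left(6,-3 \right)} + 2\right)^{2} = \left(\left(-7 + \left(18 + 6\right)^{2}\right) + 2\right)^{2} = \left(\left(-7 + 24^{2}\right) + 2\right)^{2} = \left(\left(-7 + 576\right) + 2\right)^{2} = \left(569 + 2\right)^{2} = 571^{2} = 326041$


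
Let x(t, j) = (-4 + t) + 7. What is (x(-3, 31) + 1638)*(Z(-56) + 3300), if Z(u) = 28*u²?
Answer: 149234904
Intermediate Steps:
x(t, j) = 3 + t
(x(-3, 31) + 1638)*(Z(-56) + 3300) = ((3 - 3) + 1638)*(28*(-56)² + 3300) = (0 + 1638)*(28*3136 + 3300) = 1638*(87808 + 3300) = 1638*91108 = 149234904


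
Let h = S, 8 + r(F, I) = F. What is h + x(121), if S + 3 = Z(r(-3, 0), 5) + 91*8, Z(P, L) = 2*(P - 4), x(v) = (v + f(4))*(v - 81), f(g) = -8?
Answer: 5215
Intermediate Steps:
r(F, I) = -8 + F
x(v) = (-81 + v)*(-8 + v) (x(v) = (v - 8)*(v - 81) = (-8 + v)*(-81 + v) = (-81 + v)*(-8 + v))
Z(P, L) = -8 + 2*P (Z(P, L) = 2*(-4 + P) = -8 + 2*P)
S = 695 (S = -3 + ((-8 + 2*(-8 - 3)) + 91*8) = -3 + ((-8 + 2*(-11)) + 728) = -3 + ((-8 - 22) + 728) = -3 + (-30 + 728) = -3 + 698 = 695)
h = 695
h + x(121) = 695 + (648 + 121² - 89*121) = 695 + (648 + 14641 - 10769) = 695 + 4520 = 5215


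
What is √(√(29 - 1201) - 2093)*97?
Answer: 97*√(-2093 + 2*I*√293) ≈ 36.292 + 4437.8*I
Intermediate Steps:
√(√(29 - 1201) - 2093)*97 = √(√(-1172) - 2093)*97 = √(2*I*√293 - 2093)*97 = √(-2093 + 2*I*√293)*97 = 97*√(-2093 + 2*I*√293)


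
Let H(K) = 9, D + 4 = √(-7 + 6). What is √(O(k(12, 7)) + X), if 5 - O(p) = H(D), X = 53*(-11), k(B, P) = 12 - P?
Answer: I*√587 ≈ 24.228*I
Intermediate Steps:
D = -4 + I (D = -4 + √(-7 + 6) = -4 + √(-1) = -4 + I ≈ -4.0 + 1.0*I)
X = -583
O(p) = -4 (O(p) = 5 - 1*9 = 5 - 9 = -4)
√(O(k(12, 7)) + X) = √(-4 - 583) = √(-587) = I*√587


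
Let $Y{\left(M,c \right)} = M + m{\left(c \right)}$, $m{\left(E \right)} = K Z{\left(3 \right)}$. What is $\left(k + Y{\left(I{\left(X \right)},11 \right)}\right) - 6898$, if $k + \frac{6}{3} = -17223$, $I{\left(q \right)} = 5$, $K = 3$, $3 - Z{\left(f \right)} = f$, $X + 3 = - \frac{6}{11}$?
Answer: $-24118$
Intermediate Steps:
$X = - \frac{39}{11}$ ($X = -3 - \frac{6}{11} = - \frac{39}{11} \approx -3.5455$)
$Z{\left(f \right)} = 3 - f$
$m{\left(E \right)} = 0$ ($m{\left(E \right)} = 3 \left(3 - 3\right) = 3 \cdot 0 = 0$)
$Y{\left(M,c \right)} = M$ ($Y{\left(M,c \right)} = M + 0 = M$)
$k = -17225$ ($k = -2 - 17223 = -17225$)
$\left(k + Y{\left(I{\left(X \right)},11 \right)}\right) - 6898 = \left(-17225 + 5\right) - 6898 = -17220 - 6898 = -24118$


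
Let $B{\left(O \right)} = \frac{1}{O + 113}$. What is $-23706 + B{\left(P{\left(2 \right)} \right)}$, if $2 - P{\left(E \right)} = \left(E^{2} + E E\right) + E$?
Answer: $- \frac{2489129}{105} \approx -23706.0$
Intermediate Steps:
$P{\left(E \right)} = 2 - E - 2 E^{2}$ ($P{\left(E \right)} = 2 - \left(\left(E^{2} + E E\right) + E\right) = 2 - \left(\left(E^{2} + E^{2}\right) + E\right) = 2 - \left(2 E^{2} + E\right) = 2 - \left(E + 2 E^{2}\right) = 2 - E - 2 E^{2}$)
$B{\left(O \right)} = \frac{1}{113 + O}$
$-23706 + B{\left(P{\left(2 \right)} \right)} = -23706 + \frac{1}{113 - 8} = -23706 + \frac{1}{105} = - \frac{2489129}{105}$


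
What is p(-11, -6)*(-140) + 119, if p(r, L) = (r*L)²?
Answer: -609721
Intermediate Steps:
p(r, L) = L²*r² (p(r, L) = (L*r)² = L²*r²)
p(-11, -6)*(-140) + 119 = ((-6)²*(-11)²)*(-140) + 119 = (36*121)*(-140) + 119 = 4356*(-140) + 119 = -609840 + 119 = -609721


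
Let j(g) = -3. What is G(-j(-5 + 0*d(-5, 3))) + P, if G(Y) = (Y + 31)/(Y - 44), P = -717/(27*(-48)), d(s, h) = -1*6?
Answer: -4889/17712 ≈ -0.27603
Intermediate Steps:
d(s, h) = -6
P = 239/432 (P = -717/(-1296) = -717*(-1/1296) = 239/432 ≈ 0.55324)
G(Y) = (31 + Y)/(-44 + Y)
G(-j(-5 + 0*d(-5, 3))) + P = (31 - 1*(-3))/(-44 - 1*(-3)) + 239/432 = (31 + 3)/(-44 + 3) + 239/432 = 34/(-41) + 239/432 = -1/41*34 + 239/432 = -34/41 + 239/432 = -4889/17712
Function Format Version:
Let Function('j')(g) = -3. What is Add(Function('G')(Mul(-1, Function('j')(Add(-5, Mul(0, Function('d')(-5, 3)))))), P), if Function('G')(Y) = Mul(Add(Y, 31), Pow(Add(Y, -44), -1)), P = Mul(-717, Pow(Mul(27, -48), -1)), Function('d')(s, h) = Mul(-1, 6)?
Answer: Rational(-4889, 17712) ≈ -0.27603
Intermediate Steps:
Function('d')(s, h) = -6
P = Rational(239, 432) (P = Mul(-717, Pow(-1296, -1)) = Mul(-717, Rational(-1, 1296)) = Rational(239, 432) ≈ 0.55324)
Function('G')(Y) = Mul(Pow(Add(-44, Y), -1), Add(31, Y)) (Function('G')(Y) = Mul(Add(31, Y), Pow(Add(-44, Y), -1)) = Mul(Pow(Add(-44, Y), -1), Add(31, Y)))
Add(Function('G')(Mul(-1, Function('j')(Add(-5, Mul(0, Function('d')(-5, 3)))))), P) = Add(Mul(Pow(Add(-44, Mul(-1, -3)), -1), Add(31, Mul(-1, -3))), Rational(239, 432)) = Add(Mul(Pow(Add(-44, 3), -1), Add(31, 3)), Rational(239, 432)) = Add(Mul(Pow(-41, -1), 34), Rational(239, 432)) = Add(Mul(Rational(-1, 41), 34), Rational(239, 432)) = Add(Rational(-34, 41), Rational(239, 432)) = Rational(-4889, 17712)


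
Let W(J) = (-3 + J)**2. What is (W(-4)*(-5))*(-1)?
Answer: 245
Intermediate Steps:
(W(-4)*(-5))*(-1) = ((-3 - 4)**2*(-5))*(-1) = ((-7)**2*(-5))*(-1) = (49*(-5))*(-1) = -245*(-1) = 245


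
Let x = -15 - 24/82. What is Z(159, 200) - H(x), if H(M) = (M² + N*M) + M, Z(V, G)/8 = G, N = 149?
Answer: 6152521/1681 ≈ 3660.0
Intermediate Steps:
Z(V, G) = 8*G
x = -627/41 (x = -15 - 24*1/82 = -15 - 12/41 = -627/41 ≈ -15.293)
H(M) = M² + 150*M (H(M) = (M² + 149*M) + M = M² + 150*M)
Z(159, 200) - H(x) = 8*200 - (-627)*(150 - 627/41)/41 = 1600 - (-627)*5523/(41*41) = 1600 - 1*(-3462921/1681) = 1600 + 3462921/1681 = 6152521/1681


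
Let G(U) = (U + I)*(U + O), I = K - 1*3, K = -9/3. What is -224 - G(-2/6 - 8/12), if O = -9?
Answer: -294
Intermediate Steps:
K = -3 (K = -9*⅓ = -3)
I = -6 (I = -3 - 1*3 = -3 - 3 = -6)
G(U) = (-9 + U)*(-6 + U) (G(U) = (U - 6)*(U - 9) = (-6 + U)*(-9 + U) = (-9 + U)*(-6 + U))
-224 - G(-2/6 - 8/12) = -224 - (54 + (-2/6 - 8/12)² - 15*(-2/6 - 8/12)) = -224 - (54 + (-2*⅙ - 8*1/12)² - 15*(-2*⅙ - 8*1/12)) = -224 - (54 + (-⅓ - ⅔)² - 15*(-⅓ - ⅔)) = -224 - (54 + (-1)² - 15*(-1)) = -224 - (54 + 1 + 15) = -224 - 1*70 = -224 - 70 = -294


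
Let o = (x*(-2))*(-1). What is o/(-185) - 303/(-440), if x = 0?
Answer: 303/440 ≈ 0.68864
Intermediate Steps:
o = 0 (o = (0*(-2))*(-1) = 0*(-1) = 0)
o/(-185) - 303/(-440) = 0/(-185) - 303/(-440) = 0*(-1/185) - 303*(-1/440) = 0 + 303/440 = 303/440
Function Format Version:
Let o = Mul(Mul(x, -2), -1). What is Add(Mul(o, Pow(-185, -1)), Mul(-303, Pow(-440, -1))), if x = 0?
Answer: Rational(303, 440) ≈ 0.68864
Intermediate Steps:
o = 0 (o = Mul(Mul(0, -2), -1) = Mul(0, -1) = 0)
Add(Mul(o, Pow(-185, -1)), Mul(-303, Pow(-440, -1))) = Add(Mul(0, Pow(-185, -1)), Mul(-303, Pow(-440, -1))) = Add(Mul(0, Rational(-1, 185)), Mul(-303, Rational(-1, 440))) = Add(0, Rational(303, 440)) = Rational(303, 440)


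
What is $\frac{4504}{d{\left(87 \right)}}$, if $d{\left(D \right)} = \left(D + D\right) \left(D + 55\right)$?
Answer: $\frac{1126}{6177} \approx 0.18229$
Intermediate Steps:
$d{\left(D \right)} = 2 D \left(55 + D\right)$
$\frac{4504}{d{\left(87 \right)}} = \frac{4504}{2 \cdot 87 \left(55 + 87\right)} = \frac{4504}{2 \cdot 87 \cdot 142} = \frac{4504}{24708} = 4504 \cdot \frac{1}{24708} = \frac{1126}{6177}$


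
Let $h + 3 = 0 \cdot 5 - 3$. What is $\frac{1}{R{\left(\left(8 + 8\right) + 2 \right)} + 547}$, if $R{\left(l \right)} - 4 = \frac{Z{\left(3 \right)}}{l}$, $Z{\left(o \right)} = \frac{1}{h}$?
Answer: $\frac{108}{59507} \approx 0.0018149$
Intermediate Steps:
$h = -6$ ($h = -3 + \left(0 \cdot 5 - 3\right) = -3 + \left(0 - 3\right) = -3 - 3 = -6$)
$Z{\left(o \right)} = - \frac{1}{6}$ ($Z{\left(o \right)} = \frac{1}{-6} = - \frac{1}{6}$)
$R{\left(l \right)} = 4 - \frac{1}{6 l}$
$\frac{1}{R{\left(\left(8 + 8\right) + 2 \right)} + 547} = \frac{1}{\left(4 - \frac{1}{6 \left(\left(8 + 8\right) + 2\right)}\right) + 547} = \frac{1}{\left(4 - \frac{1}{6 \left(16 + 2\right)}\right) + 547} = \frac{1}{\left(4 - \frac{1}{6 \cdot 18}\right) + 547} = \frac{1}{\left(4 - \frac{1}{108}\right) + 547} = \frac{1}{\frac{431}{108} + 547} = \frac{1}{\frac{59507}{108}} = \frac{108}{59507}$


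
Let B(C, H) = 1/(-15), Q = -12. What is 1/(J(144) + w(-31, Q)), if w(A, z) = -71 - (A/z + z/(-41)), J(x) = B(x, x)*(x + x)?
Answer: -2460/228967 ≈ -0.010744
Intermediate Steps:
B(C, H) = -1/15
J(x) = -2*x/15 (J(x) = -(x + x)/15 = -2*x/15)
w(A, z) = -71 + z/41 - A/z (w(A, z) = -71 - (A/z + z*(-1/41)) = -71 - (A/z - z/41) = -71 - (-z/41 + A/z) = -71 + (z/41 - A/z) = -71 + z/41 - A/z)
1/(J(144) + w(-31, Q)) = 1/(-2/15*144 + (-71 + (1/41)*(-12) - 1*(-31)/(-12))) = 1/(-96/5 + (-71 - 12/41 - 1*(-31)*(-1/12))) = 1/(-96/5 + (-71 - 12/41 - 31/12)) = 1/(-96/5 - 36347/492) = 1/(-228967/2460) = -2460/228967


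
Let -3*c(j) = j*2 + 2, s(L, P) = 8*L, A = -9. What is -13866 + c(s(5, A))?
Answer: -41680/3 ≈ -13893.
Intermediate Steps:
c(j) = -2/3 - 2*j/3 (c(j) = -(j*2 + 2)/3 = -(2*j + 2)/3 = -(2 + 2*j)/3 = -2/3 - 2*j/3)
-13866 + c(s(5, A)) = -13866 + (-2/3 - 16*5/3) = -13866 + (-2/3 - 2/3*40) = -13866 + (-2/3 - 80/3) = -13866 - 82/3 = -41680/3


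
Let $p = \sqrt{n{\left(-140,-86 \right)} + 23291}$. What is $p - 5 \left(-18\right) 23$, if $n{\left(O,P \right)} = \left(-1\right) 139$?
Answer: $2070 + 4 \sqrt{1447} \approx 2222.2$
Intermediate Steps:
$n{\left(O,P \right)} = -139$
$p = 4 \sqrt{1447}$ ($p = \sqrt{-139 + 23291} = \sqrt{23152} = 4 \sqrt{1447} \approx 152.16$)
$p - 5 \left(-18\right) 23 = 4 \sqrt{1447} - 5 \left(-18\right) 23 = 4 \sqrt{1447} - \left(-90\right) 23 = 4 \sqrt{1447} - -2070 = 4 \sqrt{1447} + 2070 = 2070 + 4 \sqrt{1447}$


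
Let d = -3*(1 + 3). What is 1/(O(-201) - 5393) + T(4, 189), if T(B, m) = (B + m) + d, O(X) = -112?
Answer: 996404/5505 ≈ 181.00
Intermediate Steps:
d = -12 (d = -3*4 = -12)
T(B, m) = -12 + B + m (T(B, m) = (B + m) - 12 = -12 + B + m)
1/(O(-201) - 5393) + T(4, 189) = 1/(-112 - 5393) + (-12 + 4 + 189) = 1/(-5505) + 181 = -1/5505 + 181 = 996404/5505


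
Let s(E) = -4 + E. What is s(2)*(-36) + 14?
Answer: 86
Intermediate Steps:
s(2)*(-36) + 14 = (-4 + 2)*(-36) + 14 = -2*(-36) + 14 = 72 + 14 = 86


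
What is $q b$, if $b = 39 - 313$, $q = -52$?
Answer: $14248$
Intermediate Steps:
$b = -274$
$q b = \left(-52\right) \left(-274\right) = 14248$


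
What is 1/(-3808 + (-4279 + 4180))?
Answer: -1/3907 ≈ -0.00025595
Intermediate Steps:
1/(-3808 + (-4279 + 4180)) = 1/(-3808 - 99) = 1/(-3907) = -1/3907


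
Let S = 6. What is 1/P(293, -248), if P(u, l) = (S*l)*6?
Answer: -1/8928 ≈ -0.00011201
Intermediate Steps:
P(u, l) = 36*l (P(u, l) = (6*l)*6 = 36*l)
1/P(293, -248) = 1/(36*(-248)) = 1/(-8928) = -1/8928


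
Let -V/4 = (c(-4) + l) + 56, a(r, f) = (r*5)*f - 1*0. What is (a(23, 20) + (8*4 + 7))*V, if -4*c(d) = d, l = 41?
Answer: -916888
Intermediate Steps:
c(d) = -d/4
a(r, f) = 5*f*r (a(r, f) = (5*r)*f + 0 = 5*f*r + 0 = 5*f*r)
V = -392 (V = -4*((-1/4*(-4) + 41) + 56) = -4*((1 + 41) + 56) = -4*(42 + 56) = -4*98 = -392)
(a(23, 20) + (8*4 + 7))*V = (5*20*23 + (8*4 + 7))*(-392) = (2300 + (32 + 7))*(-392) = (2300 + 39)*(-392) = 2339*(-392) = -916888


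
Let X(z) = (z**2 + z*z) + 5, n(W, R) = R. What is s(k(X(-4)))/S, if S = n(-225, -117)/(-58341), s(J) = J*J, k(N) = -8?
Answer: 1244608/39 ≈ 31913.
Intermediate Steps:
X(z) = 5 + 2*z**2 (X(z) = (z**2 + z**2) + 5 = 2*z**2 + 5 = 5 + 2*z**2)
s(J) = J**2
S = 39/19447 (S = -117/(-58341) = -117*(-1/58341) = 39/19447 ≈ 0.0020055)
s(k(X(-4)))/S = (-8)**2/(39/19447) = 64*(19447/39) = 1244608/39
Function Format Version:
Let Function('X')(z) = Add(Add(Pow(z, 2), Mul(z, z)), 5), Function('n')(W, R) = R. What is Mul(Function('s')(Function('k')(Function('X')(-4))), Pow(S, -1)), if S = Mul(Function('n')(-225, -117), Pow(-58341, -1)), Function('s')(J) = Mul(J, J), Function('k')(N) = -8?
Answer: Rational(1244608, 39) ≈ 31913.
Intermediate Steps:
Function('X')(z) = Add(5, Mul(2, Pow(z, 2))) (Function('X')(z) = Add(Add(Pow(z, 2), Pow(z, 2)), 5) = Add(Mul(2, Pow(z, 2)), 5) = Add(5, Mul(2, Pow(z, 2))))
Function('s')(J) = Pow(J, 2)
S = Rational(39, 19447) (S = Mul(-117, Pow(-58341, -1)) = Mul(-117, Rational(-1, 58341)) = Rational(39, 19447) ≈ 0.0020055)
Mul(Function('s')(Function('k')(Function('X')(-4))), Pow(S, -1)) = Mul(Pow(-8, 2), Pow(Rational(39, 19447), -1)) = Mul(64, Rational(19447, 39)) = Rational(1244608, 39)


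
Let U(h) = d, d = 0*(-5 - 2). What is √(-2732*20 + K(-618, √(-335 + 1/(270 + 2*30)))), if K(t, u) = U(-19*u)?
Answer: 4*I*√3415 ≈ 233.75*I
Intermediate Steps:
d = 0 (d = 0*(-7) = 0)
U(h) = 0
K(t, u) = 0
√(-2732*20 + K(-618, √(-335 + 1/(270 + 2*30)))) = √(-2732*20 + 0) = √(-54640 + 0) = √(-54640) = 4*I*√3415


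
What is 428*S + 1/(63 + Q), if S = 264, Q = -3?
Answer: 6779521/60 ≈ 1.1299e+5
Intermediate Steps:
428*S + 1/(63 + Q) = 428*264 + 1/(63 - 3) = 112992 + 1/60 = 6779521/60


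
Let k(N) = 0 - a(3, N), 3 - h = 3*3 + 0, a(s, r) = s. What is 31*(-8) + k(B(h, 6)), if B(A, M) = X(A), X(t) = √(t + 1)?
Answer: -251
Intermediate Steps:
X(t) = √(1 + t)
h = -6 (h = 3 - (3*3 + 0) = 3 - (9 + 0) = 3 - 1*9 = 3 - 9 = -6)
B(A, M) = √(1 + A)
k(N) = -3 (k(N) = 0 - 1*3 = 0 - 3 = -3)
31*(-8) + k(B(h, 6)) = 31*(-8) - 3 = -248 - 3 = -251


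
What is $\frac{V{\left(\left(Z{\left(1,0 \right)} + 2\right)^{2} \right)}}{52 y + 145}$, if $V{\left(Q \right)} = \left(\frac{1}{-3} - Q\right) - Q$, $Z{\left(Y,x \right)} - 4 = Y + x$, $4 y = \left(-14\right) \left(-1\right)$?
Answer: $- \frac{295}{981} \approx -0.30071$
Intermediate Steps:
$y = \frac{7}{2}$ ($y = \frac{\left(-14\right) \left(-1\right)}{4} = \frac{1}{4} \cdot 14 = \frac{7}{2} \approx 3.5$)
$Z{\left(Y,x \right)} = 4 + Y + x$ ($Z{\left(Y,x \right)} = 4 + \left(Y + x\right) = 4 + Y + x$)
$V{\left(Q \right)} = - \frac{1}{3} - 2 Q$ ($V{\left(Q \right)} = \left(- \frac{1}{3} - Q\right) - Q = - \frac{1}{3} - 2 Q$)
$\frac{V{\left(\left(Z{\left(1,0 \right)} + 2\right)^{2} \right)}}{52 y + 145} = \frac{- \frac{1}{3} - 2 \left(\left(4 + 1 + 0\right) + 2\right)^{2}}{52 \cdot \frac{7}{2} + 145} = \frac{- \frac{1}{3} - 2 \left(5 + 2\right)^{2}}{182 + 145} = \frac{- \frac{1}{3} - 2 \cdot 7^{2}}{327} = \left(- \frac{1}{3} - 98\right) \frac{1}{327} = \left(- \frac{295}{3}\right) \frac{1}{327} = - \frac{295}{981}$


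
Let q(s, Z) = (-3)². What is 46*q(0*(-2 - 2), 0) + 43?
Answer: 457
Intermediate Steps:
q(s, Z) = 9
46*q(0*(-2 - 2), 0) + 43 = 46*9 + 43 = 414 + 43 = 457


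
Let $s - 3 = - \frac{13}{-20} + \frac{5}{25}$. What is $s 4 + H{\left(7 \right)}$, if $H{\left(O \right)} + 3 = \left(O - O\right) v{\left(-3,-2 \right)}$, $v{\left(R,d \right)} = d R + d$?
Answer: $\frac{62}{5} \approx 12.4$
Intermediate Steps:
$v{\left(R,d \right)} = d + R d$ ($v{\left(R,d \right)} = R d + d = d + R d$)
$H{\left(O \right)} = -3$ ($H{\left(O \right)} = -3 + \left(O - O\right) \left(- 2 \left(1 - 3\right)\right) = -3 + 0 \left(\left(-2\right) \left(-2\right)\right) = -3 + 0 \cdot 4 = -3 + 0 = -3$)
$s = \frac{77}{20}$ ($s = 3 + \left(- \frac{13}{-20} + \frac{5}{25}\right) = 3 + \left(\left(-13\right) \left(- \frac{1}{20}\right) + 5 \cdot \frac{1}{25}\right) = 3 + \left(\frac{13}{20} + \frac{1}{5}\right) = 3 + \frac{17}{20} = \frac{77}{20} \approx 3.85$)
$s 4 + H{\left(7 \right)} = \frac{77}{20} \cdot 4 - 3 = \frac{77}{5} - 3 = \frac{62}{5}$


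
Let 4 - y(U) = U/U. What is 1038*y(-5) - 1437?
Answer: 1677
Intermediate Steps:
y(U) = 3 (y(U) = 4 - U/U = 4 - 1*1 = 4 - 1 = 3)
1038*y(-5) - 1437 = 1038*3 - 1437 = 3114 - 1437 = 1677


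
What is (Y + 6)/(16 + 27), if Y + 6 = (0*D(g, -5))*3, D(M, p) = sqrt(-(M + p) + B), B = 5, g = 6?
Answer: 0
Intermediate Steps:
D(M, p) = sqrt(5 - M - p) (D(M, p) = sqrt(-(M + p) + 5) = sqrt((-M - p) + 5) = sqrt(5 - M - p))
Y = -6 (Y = -6 + (0*sqrt(5 - 1*6 - 1*(-5)))*3 = -6 + (0*sqrt(5 - 6 + 5))*3 = -6 + (0*sqrt(4))*3 = -6 + (0*2)*3 = -6 + 0*3 = -6 + 0 = -6)
(Y + 6)/(16 + 27) = (-6 + 6)/(16 + 27) = 0/43 = 0*(1/43) = 0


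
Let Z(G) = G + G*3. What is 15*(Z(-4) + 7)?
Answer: -135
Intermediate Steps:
Z(G) = 4*G (Z(G) = G + 3*G = 4*G)
15*(Z(-4) + 7) = 15*(4*(-4) + 7) = 15*(-16 + 7) = 15*(-9) = -135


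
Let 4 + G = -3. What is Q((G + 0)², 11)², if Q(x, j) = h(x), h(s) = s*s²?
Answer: 13841287201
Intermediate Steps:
G = -7 (G = -4 - 3 = -7)
h(s) = s³
Q(x, j) = x³
Q((G + 0)², 11)² = (((-7 + 0)²)³)² = (((-7)²)³)² = (49³)² = 117649² = 13841287201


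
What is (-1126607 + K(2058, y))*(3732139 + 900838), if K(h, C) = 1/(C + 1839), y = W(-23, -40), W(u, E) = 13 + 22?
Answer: -9781426049246109/1874 ≈ -5.2195e+12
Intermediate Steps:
W(u, E) = 35
y = 35
K(h, C) = 1/(1839 + C)
(-1126607 + K(2058, y))*(3732139 + 900838) = (-1126607 + 1/(1839 + 35))*(3732139 + 900838) = (-1126607 + 1/1874)*4632977 = -2111261517/1874*4632977 = -9781426049246109/1874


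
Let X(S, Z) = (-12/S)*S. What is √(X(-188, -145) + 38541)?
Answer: 3*√4281 ≈ 196.29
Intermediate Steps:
X(S, Z) = -12 (X(S, Z) = (-12/S)*S = -12)
√(X(-188, -145) + 38541) = √(-12 + 38541) = √38529 = 3*√4281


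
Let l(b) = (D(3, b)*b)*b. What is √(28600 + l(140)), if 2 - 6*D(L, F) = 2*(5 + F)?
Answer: 10*I*√9122 ≈ 955.09*I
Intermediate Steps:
D(L, F) = -4/3 - F/3 (D(L, F) = ⅓ - (5 + F)/3 = ⅓ - (10 + 2*F)/6 = ⅓ + (-5/3 - F/3) = -4/3 - F/3)
l(b) = b²*(-4/3 - b/3) (l(b) = ((-4/3 - b/3)*b)*b = (b*(-4/3 - b/3))*b = b²*(-4/3 - b/3))
√(28600 + l(140)) = √(28600 + (⅓)*140²*(-4 - 1*140)) = √(28600 + (⅓)*19600*(-4 - 140)) = √(28600 + (⅓)*19600*(-144)) = √(28600 - 940800) = √(-912200) = 10*I*√9122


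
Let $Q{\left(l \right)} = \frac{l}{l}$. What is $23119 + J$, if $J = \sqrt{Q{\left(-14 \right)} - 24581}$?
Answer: $23119 + 2 i \sqrt{6145} \approx 23119.0 + 156.78 i$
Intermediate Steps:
$Q{\left(l \right)} = 1$
$J = 2 i \sqrt{6145}$ ($J = \sqrt{1 - 24581} = \sqrt{-24580} = 2 i \sqrt{6145} \approx 156.78 i$)
$23119 + J = 23119 + 2 i \sqrt{6145}$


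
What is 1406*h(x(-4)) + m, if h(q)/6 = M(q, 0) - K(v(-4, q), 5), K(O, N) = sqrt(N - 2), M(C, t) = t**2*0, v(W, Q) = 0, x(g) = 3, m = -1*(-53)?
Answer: 53 - 8436*sqrt(3) ≈ -14559.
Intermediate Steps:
m = 53
M(C, t) = 0
K(O, N) = sqrt(-2 + N)
h(q) = -6*sqrt(3) (h(q) = 6*(0 - sqrt(-2 + 5)) = 6*(0 - sqrt(3)) = 6*(-sqrt(3)) = -6*sqrt(3))
1406*h(x(-4)) + m = 1406*(-6*sqrt(3)) + 53 = -8436*sqrt(3) + 53 = 53 - 8436*sqrt(3)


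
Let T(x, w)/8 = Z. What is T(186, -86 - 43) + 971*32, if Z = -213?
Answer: 29368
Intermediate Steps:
T(x, w) = -1704 (T(x, w) = 8*(-213) = -1704)
T(186, -86 - 43) + 971*32 = -1704 + 971*32 = -1704 + 31072 = 29368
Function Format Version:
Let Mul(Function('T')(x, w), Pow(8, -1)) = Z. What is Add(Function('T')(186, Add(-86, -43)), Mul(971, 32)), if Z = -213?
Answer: 29368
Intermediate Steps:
Function('T')(x, w) = -1704 (Function('T')(x, w) = Mul(8, -213) = -1704)
Add(Function('T')(186, Add(-86, -43)), Mul(971, 32)) = Add(-1704, Mul(971, 32)) = Add(-1704, 31072) = 29368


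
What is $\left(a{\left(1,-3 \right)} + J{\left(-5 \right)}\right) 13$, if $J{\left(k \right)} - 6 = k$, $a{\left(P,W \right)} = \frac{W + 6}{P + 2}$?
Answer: $26$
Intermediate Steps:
$a{\left(P,W \right)} = \frac{6 + W}{2 + P}$
$J{\left(k \right)} = 6 + k$
$\left(a{\left(1,-3 \right)} + J{\left(-5 \right)}\right) 13 = \left(\frac{6 - 3}{2 + 1} + \left(6 - 5\right)\right) 13 = \left(\frac{1}{3} \cdot 3 + 1\right) 13 = \left(1 + 1\right) 13 = 2 \cdot 13 = 26$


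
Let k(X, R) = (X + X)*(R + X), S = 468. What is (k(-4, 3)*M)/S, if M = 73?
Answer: 146/117 ≈ 1.2479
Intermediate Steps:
k(X, R) = 2*X*(R + X) (k(X, R) = (2*X)*(R + X) = 2*X*(R + X))
(k(-4, 3)*M)/S = ((2*(-4)*(3 - 4))*73)/468 = ((2*(-4)*(-1))*73)*(1/468) = (8*73)*(1/468) = 584*(1/468) = 146/117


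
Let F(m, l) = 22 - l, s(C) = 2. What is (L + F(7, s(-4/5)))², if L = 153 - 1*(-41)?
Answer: 45796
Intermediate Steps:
L = 194 (L = 153 + 41 = 194)
(L + F(7, s(-4/5)))² = (194 + (22 - 1*2))² = (194 + (22 - 2))² = (194 + 20)² = 214² = 45796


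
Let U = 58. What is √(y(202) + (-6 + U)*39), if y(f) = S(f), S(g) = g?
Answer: √2230 ≈ 47.223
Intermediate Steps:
y(f) = f
√(y(202) + (-6 + U)*39) = √(202 + (-6 + 58)*39) = √(202 + 52*39) = √(202 + 2028) = √2230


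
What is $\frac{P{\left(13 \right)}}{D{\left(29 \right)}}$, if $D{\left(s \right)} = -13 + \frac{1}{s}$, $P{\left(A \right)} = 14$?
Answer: $- \frac{203}{188} \approx -1.0798$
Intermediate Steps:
$\frac{P{\left(13 \right)}}{D{\left(29 \right)}} = \frac{14}{-13 + \frac{1}{29}} = \frac{14}{- \frac{376}{29}} = 14 \left(- \frac{29}{376}\right) = - \frac{203}{188}$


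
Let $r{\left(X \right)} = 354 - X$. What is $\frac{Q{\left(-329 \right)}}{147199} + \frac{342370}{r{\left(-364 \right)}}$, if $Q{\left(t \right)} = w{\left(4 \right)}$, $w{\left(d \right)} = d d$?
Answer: $\frac{25198266559}{52844441} \approx 476.84$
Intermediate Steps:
$w{\left(d \right)} = d^{2}$
$Q{\left(t \right)} = 16$ ($Q{\left(t \right)} = 4^{2} = 16$)
$\frac{Q{\left(-329 \right)}}{147199} + \frac{342370}{r{\left(-364 \right)}} = \frac{16}{147199} + \frac{342370}{354 - -364} = 16 \cdot \frac{1}{147199} + \frac{342370}{354 + 364} = \frac{16}{147199} + \frac{342370}{718} = \frac{16}{147199} + 342370 \cdot \frac{1}{718} = \frac{16}{147199} + \frac{171185}{359} = \frac{25198266559}{52844441}$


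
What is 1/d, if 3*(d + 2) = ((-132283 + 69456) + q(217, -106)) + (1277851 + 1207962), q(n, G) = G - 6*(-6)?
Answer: 3/2422910 ≈ 1.2382e-6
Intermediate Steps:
q(n, G) = 36 + G (q(n, G) = G + 36 = 36 + G)
d = 2422910/3 (d = -2 + (((-132283 + 69456) + (36 - 106)) + (1277851 + 1207962))/3 = -2 + ((-62827 - 70) + 2485813)/3 = -2 + (-62897 + 2485813)/3 = -2 + (⅓)*2422916 = -2 + 2422916/3 = 2422910/3 ≈ 8.0764e+5)
1/d = 1/(2422910/3) = 3/2422910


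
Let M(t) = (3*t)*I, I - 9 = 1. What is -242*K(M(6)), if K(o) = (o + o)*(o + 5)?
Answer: -16117200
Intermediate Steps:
I = 10 (I = 9 + 1 = 10)
M(t) = 30*t (M(t) = (3*t)*10 = 30*t)
K(o) = 2*o*(5 + o) (K(o) = (2*o)*(5 + o) = 2*o*(5 + o))
-242*K(M(6)) = -484*30*6*(5 + 30*6) = -484*180*(5 + 180) = -484*180*185 = -242*66600 = -16117200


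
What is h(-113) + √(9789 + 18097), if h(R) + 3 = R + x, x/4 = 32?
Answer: 12 + √27886 ≈ 178.99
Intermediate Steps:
x = 128 (x = 4*32 = 128)
h(R) = 125 + R (h(R) = -3 + (R + 128) = -3 + (128 + R) = 125 + R)
h(-113) + √(9789 + 18097) = (125 - 113) + √(9789 + 18097) = 12 + √27886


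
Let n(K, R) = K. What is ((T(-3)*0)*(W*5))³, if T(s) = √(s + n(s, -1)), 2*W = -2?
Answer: 0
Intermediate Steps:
W = -1 (W = (½)*(-2) = -1)
T(s) = √2*√s (T(s) = √(s + s) = √(2*s) = √2*√s)
((T(-3)*0)*(W*5))³ = (((√2*√(-3))*0)*(-1*5))³ = (((√2*(I*√3))*0)*(-5))³ = (((I*√6)*0)*(-5))³ = (0*(-5))³ = 0³ = 0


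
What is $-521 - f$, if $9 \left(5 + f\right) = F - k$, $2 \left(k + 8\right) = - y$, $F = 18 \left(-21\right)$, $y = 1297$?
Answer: $- \frac{9845}{18} \approx -546.94$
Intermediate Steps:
$F = -378$
$k = - \frac{1313}{2}$ ($k = -8 + \frac{\left(-1\right) 1297}{2} = -8 + \frac{1}{2} \left(-1297\right) = -8 - \frac{1297}{2} = - \frac{1313}{2} \approx -656.5$)
$f = \frac{467}{18}$ ($f = -5 + \frac{-378 - - \frac{1313}{2}}{9} = -5 + \frac{-378 + \frac{1313}{2}}{9} = -5 + \frac{1}{9} \cdot \frac{557}{2} = -5 + \frac{557}{18} = \frac{467}{18} \approx 25.944$)
$-521 - f = -521 - \frac{467}{18} = - \frac{9845}{18}$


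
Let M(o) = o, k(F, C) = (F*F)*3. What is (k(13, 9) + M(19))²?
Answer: 276676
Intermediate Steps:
k(F, C) = 3*F² (k(F, C) = F²*3 = 3*F²)
(k(13, 9) + M(19))² = (3*13² + 19)² = (3*169 + 19)² = (507 + 19)² = 526² = 276676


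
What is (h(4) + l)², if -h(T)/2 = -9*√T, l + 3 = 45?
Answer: 6084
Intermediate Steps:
l = 42 (l = -3 + 45 = 42)
h(T) = 18*√T (h(T) = -(-18)*√T = 18*√T)
(h(4) + l)² = (18*√4 + 42)² = (18*2 + 42)² = (36 + 42)² = 78² = 6084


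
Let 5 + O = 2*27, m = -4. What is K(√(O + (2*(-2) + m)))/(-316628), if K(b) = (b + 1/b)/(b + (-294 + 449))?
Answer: 21/3797002976 - 3255*√41/155677122016 ≈ -1.2835e-7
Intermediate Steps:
O = 49 (O = -5 + 2*27 = -5 + 54 = 49)
K(b) = (b + 1/b)/(155 + b) (K(b) = (b + 1/b)/(b + 155) = (b + 1/b)/(155 + b))
K(√(O + (2*(-2) + m)))/(-316628) = ((1 + (√(49 + (2*(-2) - 4)))²)/((√(49 + (2*(-2) - 4)))*(155 + √(49 + (2*(-2) - 4)))))/(-316628) = ((1 + (√(49 + (-4 - 4)))²)/((√(49 + (-4 - 4)))*(155 + √(49 + (-4 - 4)))))*(-1/316628) = ((1 + (√(49 - 8))²)/((√(49 - 8))*(155 + √(49 - 8))))*(-1/316628) = ((1 + (√41)²)/((√41)*(155 + √41)))*(-1/316628) = ((√41/41)*(1 + 41)/(155 + √41))*(-1/316628) = ((√41/41)*42/(155 + √41))*(-1/316628) = (42*√41/(41*(155 + √41)))*(-1/316628) = -21*√41/(6490874*(155 + √41))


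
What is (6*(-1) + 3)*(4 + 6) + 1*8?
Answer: -22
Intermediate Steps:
(6*(-1) + 3)*(4 + 6) + 1*8 = (-6 + 3)*10 + 8 = -3*10 + 8 = -30 + 8 = -22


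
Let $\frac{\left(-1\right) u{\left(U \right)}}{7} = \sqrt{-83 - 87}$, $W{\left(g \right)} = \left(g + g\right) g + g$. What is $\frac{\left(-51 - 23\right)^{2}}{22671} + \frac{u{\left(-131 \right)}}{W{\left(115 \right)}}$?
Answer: $\frac{5476}{22671} - \frac{i \sqrt{170}}{3795} \approx 0.24154 - 0.0034357 i$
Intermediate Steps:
$W{\left(g \right)} = g + 2 g^{2}$ ($W{\left(g \right)} = 2 g g + g = 2 g^{2} + g = g + 2 g^{2}$)
$u{\left(U \right)} = - 7 i \sqrt{170}$ ($u{\left(U \right)} = - 7 \sqrt{-83 - 87} = - 7 \sqrt{-170} = - 7 i \sqrt{170}$)
$\frac{\left(-51 - 23\right)^{2}}{22671} + \frac{u{\left(-131 \right)}}{W{\left(115 \right)}} = \frac{\left(-51 - 23\right)^{2}}{22671} + \frac{\left(-7\right) i \sqrt{170}}{115 \left(1 + 2 \cdot 115\right)} = \left(-74\right)^{2} \cdot \frac{1}{22671} + \frac{\left(-7\right) i \sqrt{170}}{115 \left(1 + 230\right)} = 5476 \cdot \frac{1}{22671} + \frac{\left(-7\right) i \sqrt{170}}{115 \cdot 231} = \frac{5476}{22671} + \frac{\left(-7\right) i \sqrt{170}}{26565} = \frac{5476}{22671} + - 7 i \sqrt{170} \cdot \frac{1}{26565} = \frac{5476}{22671} - \frac{i \sqrt{170}}{3795}$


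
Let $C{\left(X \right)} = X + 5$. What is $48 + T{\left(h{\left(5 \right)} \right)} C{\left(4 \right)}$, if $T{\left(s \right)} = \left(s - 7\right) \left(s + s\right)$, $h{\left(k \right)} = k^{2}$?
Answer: $8148$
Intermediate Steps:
$C{\left(X \right)} = 5 + X$
$T{\left(s \right)} = 2 s \left(-7 + s\right)$ ($T{\left(s \right)} = \left(-7 + s\right) 2 s = 2 s \left(-7 + s\right)$)
$48 + T{\left(h{\left(5 \right)} \right)} C{\left(4 \right)} = 48 + 2 \cdot 5^{2} \left(-7 + 5^{2}\right) \left(5 + 4\right) = 48 + 2 \cdot 25 \left(-7 + 25\right) 9 = 48 + 2 \cdot 25 \cdot 18 \cdot 9 = 48 + 900 \cdot 9 = 48 + 8100 = 8148$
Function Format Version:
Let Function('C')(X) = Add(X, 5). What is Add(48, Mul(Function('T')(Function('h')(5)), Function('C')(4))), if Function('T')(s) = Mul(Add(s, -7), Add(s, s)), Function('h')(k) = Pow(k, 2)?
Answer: 8148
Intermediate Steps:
Function('C')(X) = Add(5, X)
Function('T')(s) = Mul(2, s, Add(-7, s)) (Function('T')(s) = Mul(Add(-7, s), Mul(2, s)) = Mul(2, s, Add(-7, s)))
Add(48, Mul(Function('T')(Function('h')(5)), Function('C')(4))) = Add(48, Mul(Mul(2, Pow(5, 2), Add(-7, Pow(5, 2))), Add(5, 4))) = Add(48, Mul(Mul(2, 25, Add(-7, 25)), 9)) = Add(48, Mul(Mul(2, 25, 18), 9)) = Add(48, Mul(900, 9)) = Add(48, 8100) = 8148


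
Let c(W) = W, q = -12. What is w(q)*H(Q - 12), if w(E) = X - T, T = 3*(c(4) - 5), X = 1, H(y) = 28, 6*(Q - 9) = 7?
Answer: 112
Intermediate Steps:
Q = 61/6 (Q = 9 + (⅙)*7 = 9 + 7/6 = 61/6 ≈ 10.167)
T = -3 (T = 3*(4 - 5) = 3*(-1) = -3)
w(E) = 4 (w(E) = 1 - 1*(-3) = 1 + 3 = 4)
w(q)*H(Q - 12) = 4*28 = 112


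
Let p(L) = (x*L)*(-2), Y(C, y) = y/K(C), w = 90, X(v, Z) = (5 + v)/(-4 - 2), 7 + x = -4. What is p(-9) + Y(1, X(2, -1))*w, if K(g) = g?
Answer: -303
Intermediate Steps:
x = -11 (x = -7 - 4 = -11)
X(v, Z) = -⅚ - v/6 (X(v, Z) = (5 + v)/(-6) = (5 + v)*(-⅙) = -⅚ - v/6)
Y(C, y) = y/C
p(L) = 22*L (p(L) = -11*L*(-2) = 22*L)
p(-9) + Y(1, X(2, -1))*w = 22*(-9) + ((-⅚ - ⅙*2)/1)*90 = -198 + ((-⅚ - ⅓)*1)*90 = -198 - 7/6*1*90 = -198 - 7/6*90 = -198 - 105 = -303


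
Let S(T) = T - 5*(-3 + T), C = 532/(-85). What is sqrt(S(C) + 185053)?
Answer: 2*sqrt(334324295)/85 ≈ 430.22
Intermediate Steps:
C = -532/85 (C = 532*(-1/85) = -532/85 ≈ -6.2588)
S(T) = 15 - 4*T (S(T) = T + (15 - 5*T) = 15 - 4*T)
sqrt(S(C) + 185053) = sqrt((15 - 4*(-532/85)) + 185053) = sqrt((15 + 2128/85) + 185053) = sqrt(3403/85 + 185053) = sqrt(15732908/85) = 2*sqrt(334324295)/85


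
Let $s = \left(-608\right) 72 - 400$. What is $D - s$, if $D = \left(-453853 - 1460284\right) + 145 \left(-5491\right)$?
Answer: $-2666156$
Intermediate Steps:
$D = -2710332$ ($D = -1914137 - 796195 = -2710332$)
$s = -44176$ ($s = -43776 - 400 = -44176$)
$D - s = -2710332 - -44176 = -2710332 + 44176 = -2666156$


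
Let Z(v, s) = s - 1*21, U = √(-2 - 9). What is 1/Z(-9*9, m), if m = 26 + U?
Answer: 5/36 - I*√11/36 ≈ 0.13889 - 0.092129*I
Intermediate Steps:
U = I*√11 (U = √(-11) = I*√11 ≈ 3.3166*I)
m = 26 + I*√11 ≈ 26.0 + 3.3166*I
Z(v, s) = -21 + s (Z(v, s) = s - 21 = -21 + s)
1/Z(-9*9, m) = 1/(-21 + (26 + I*√11)) = 1/(5 + I*√11)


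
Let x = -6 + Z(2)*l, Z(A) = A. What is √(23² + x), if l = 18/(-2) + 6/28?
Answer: √24766/7 ≈ 22.482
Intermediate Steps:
l = -123/14 (l = 18*(-½) + 6*(1/28) = -9 + 3/14 = -123/14 ≈ -8.7857)
x = -165/7 (x = -6 + 2*(-123/14) = -6 - 123/7 = -165/7 ≈ -23.571)
√(23² + x) = √(23² - 165/7) = √(529 - 165/7) = √(3538/7) = √24766/7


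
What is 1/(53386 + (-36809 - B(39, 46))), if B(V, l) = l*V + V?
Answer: 1/14744 ≈ 6.7824e-5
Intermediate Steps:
B(V, l) = V + V*l (B(V, l) = V*l + V = V + V*l)
1/(53386 + (-36809 - B(39, 46))) = 1/(53386 + (-36809 - 39*(1 + 46))) = 1/(53386 + (-36809 - 39*47)) = 1/(53386 + (-36809 - 1*1833)) = 1/(53386 + (-36809 - 1833)) = 1/(53386 - 38642) = 1/14744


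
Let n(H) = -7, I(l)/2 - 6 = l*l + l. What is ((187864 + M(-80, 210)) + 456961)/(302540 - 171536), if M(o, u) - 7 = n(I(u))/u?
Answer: 19344959/3930120 ≈ 4.9222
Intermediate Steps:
I(l) = 12 + 2*l + 2*l² (I(l) = 12 + 2*(l*l + l) = 12 + 2*(l² + l) = 12 + 2*(l + l²) = 12 + (2*l + 2*l²) = 12 + 2*l + 2*l²)
M(o, u) = 7 - 7/u
((187864 + M(-80, 210)) + 456961)/(302540 - 171536) = ((187864 + (7 - 7/210)) + 456961)/(302540 - 171536) = ((187864 + (7 - 7*1/210)) + 456961)/131004 = ((187864 + (7 - 1/30)) + 456961)*(1/131004) = ((187864 + 209/30) + 456961)*(1/131004) = (5636129/30 + 456961)*(1/131004) = (19344959/30)*(1/131004) = 19344959/3930120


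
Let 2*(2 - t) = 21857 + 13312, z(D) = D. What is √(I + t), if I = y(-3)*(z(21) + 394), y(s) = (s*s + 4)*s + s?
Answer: 5*I*√5602/2 ≈ 187.12*I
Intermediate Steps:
y(s) = s + s*(4 + s²) (y(s) = (s² + 4)*s + s = (4 + s²)*s + s = s*(4 + s²) + s = s + s*(4 + s²))
I = -17430 (I = (-3*(5 + (-3)²))*(21 + 394) = -3*(5 + 9)*415 = -3*14*415 = -42*415 = -17430)
t = -35165/2 (t = 2 - (21857 + 13312)/2 = 2 - ½*35169 = 2 - 35169/2 = -35165/2 ≈ -17583.)
√(I + t) = √(-17430 - 35165/2) = √(-70025/2) = 5*I*√5602/2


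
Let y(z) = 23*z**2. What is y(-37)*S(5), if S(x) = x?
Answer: 157435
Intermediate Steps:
y(-37)*S(5) = (23*(-37)**2)*5 = (23*1369)*5 = 31487*5 = 157435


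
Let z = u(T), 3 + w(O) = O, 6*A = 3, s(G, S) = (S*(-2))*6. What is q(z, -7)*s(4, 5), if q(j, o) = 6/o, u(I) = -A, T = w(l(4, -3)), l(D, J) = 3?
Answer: 360/7 ≈ 51.429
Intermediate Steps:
s(G, S) = -12*S (s(G, S) = -2*S*6 = -12*S)
A = ½ (A = (⅙)*3 = ½ ≈ 0.50000)
w(O) = -3 + O
T = 0 (T = -3 + 3 = 0)
u(I) = -½ (u(I) = -1*½ = -½)
z = -½ ≈ -0.50000
q(z, -7)*s(4, 5) = (6/(-7))*(-12*5) = (6*(-⅐))*(-60) = -6/7*(-60) = 360/7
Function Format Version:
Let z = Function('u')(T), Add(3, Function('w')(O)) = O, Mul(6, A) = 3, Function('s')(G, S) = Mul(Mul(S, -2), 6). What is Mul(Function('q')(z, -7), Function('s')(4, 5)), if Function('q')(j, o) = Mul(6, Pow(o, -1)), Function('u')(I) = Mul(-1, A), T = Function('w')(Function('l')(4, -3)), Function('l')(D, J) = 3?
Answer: Rational(360, 7) ≈ 51.429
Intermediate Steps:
Function('s')(G, S) = Mul(-12, S) (Function('s')(G, S) = Mul(Mul(-2, S), 6) = Mul(-12, S))
A = Rational(1, 2) (A = Mul(Rational(1, 6), 3) = Rational(1, 2) ≈ 0.50000)
Function('w')(O) = Add(-3, O)
T = 0 (T = Add(-3, 3) = 0)
Function('u')(I) = Rational(-1, 2) (Function('u')(I) = Mul(-1, Rational(1, 2)) = Rational(-1, 2))
z = Rational(-1, 2) ≈ -0.50000
Mul(Function('q')(z, -7), Function('s')(4, 5)) = Mul(Mul(6, Pow(-7, -1)), Mul(-12, 5)) = Mul(Mul(6, Rational(-1, 7)), -60) = Mul(Rational(-6, 7), -60) = Rational(360, 7)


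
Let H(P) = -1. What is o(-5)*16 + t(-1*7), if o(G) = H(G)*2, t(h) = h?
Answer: -39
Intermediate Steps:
o(G) = -2 (o(G) = -1*2 = -2)
o(-5)*16 + t(-1*7) = -2*16 - 1*7 = -32 - 7 = -39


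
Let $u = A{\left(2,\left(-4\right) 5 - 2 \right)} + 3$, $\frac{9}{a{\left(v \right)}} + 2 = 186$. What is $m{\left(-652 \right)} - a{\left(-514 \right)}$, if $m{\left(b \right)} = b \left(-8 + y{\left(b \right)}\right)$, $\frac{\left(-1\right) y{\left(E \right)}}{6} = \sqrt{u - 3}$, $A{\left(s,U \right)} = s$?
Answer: $\frac{959735}{184} + 3912 \sqrt{2} \approx 10748.0$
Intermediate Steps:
$a{\left(v \right)} = \frac{9}{184}$ ($a{\left(v \right)} = \frac{9}{-2 + 186} = \frac{9}{184}$)
$u = 5$ ($u = 2 + 3 = 5$)
$y{\left(E \right)} = - 6 \sqrt{2}$ ($y{\left(E \right)} = - 6 \sqrt{5 - 3} = - 6 \sqrt{2}$)
$m{\left(b \right)} = b \left(-8 - 6 \sqrt{2}\right)$
$m{\left(-652 \right)} - a{\left(-514 \right)} = \left(-2\right) \left(-652\right) \left(4 + 3 \sqrt{2}\right) - \frac{9}{184} = \left(5216 + 3912 \sqrt{2}\right) - \frac{9}{184} = \frac{959735}{184} + 3912 \sqrt{2}$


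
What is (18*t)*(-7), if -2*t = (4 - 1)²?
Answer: 567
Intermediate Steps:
t = -9/2 (t = -(4 - 1)²/2 = -½*3² = -½*9 = -9/2 ≈ -4.5000)
(18*t)*(-7) = (18*(-9/2))*(-7) = -81*(-7) = 567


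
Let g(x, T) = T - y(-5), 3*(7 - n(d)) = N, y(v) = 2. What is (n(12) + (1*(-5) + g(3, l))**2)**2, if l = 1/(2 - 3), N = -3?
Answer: 5184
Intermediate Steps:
n(d) = 8 (n(d) = 7 - 1/3*(-3) = 7 + 1 = 8)
l = -1 (l = 1/(-1) = -1)
g(x, T) = -2 + T (g(x, T) = T - 1*2 = T - 2 = -2 + T)
(n(12) + (1*(-5) + g(3, l))**2)**2 = (8 + (1*(-5) + (-2 - 1))**2)**2 = (8 + (-5 - 3)**2)**2 = (8 + (-8)**2)**2 = (8 + 64)**2 = 72**2 = 5184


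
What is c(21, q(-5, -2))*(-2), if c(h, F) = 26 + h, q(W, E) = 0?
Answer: -94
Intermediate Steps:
c(21, q(-5, -2))*(-2) = (26 + 21)*(-2) = 47*(-2) = -94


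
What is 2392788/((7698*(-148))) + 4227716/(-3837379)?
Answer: -1166557347693/364328437018 ≈ -3.2019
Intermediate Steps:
2392788/((7698*(-148))) + 4227716/(-3837379) = 2392788/(-1139304) + 4227716*(-1/3837379) = 2392788*(-1/1139304) - 4227716/3837379 = -199399/94942 - 4227716/3837379 = -1166557347693/364328437018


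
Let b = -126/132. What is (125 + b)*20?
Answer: 27290/11 ≈ 2480.9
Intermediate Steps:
b = -21/22 (b = -126*1/132 = -21/22 ≈ -0.95455)
(125 + b)*20 = (125 - 21/22)*20 = (2729/22)*20 = 27290/11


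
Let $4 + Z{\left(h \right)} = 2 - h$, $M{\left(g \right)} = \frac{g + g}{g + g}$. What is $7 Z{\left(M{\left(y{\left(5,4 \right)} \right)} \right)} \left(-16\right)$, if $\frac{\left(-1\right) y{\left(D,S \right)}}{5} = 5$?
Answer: $336$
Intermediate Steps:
$y{\left(D,S \right)} = -25$ ($y{\left(D,S \right)} = \left(-5\right) 5 = -25$)
$M{\left(g \right)} = 1$ ($M{\left(g \right)} = \frac{2 g}{2 g} = 2 g \frac{1}{2 g} = 1$)
$Z{\left(h \right)} = -2 - h$ ($Z{\left(h \right)} = -4 - \left(-2 + h\right) = -2 - h$)
$7 Z{\left(M{\left(y{\left(5,4 \right)} \right)} \right)} \left(-16\right) = 7 \left(-2 - 1\right) \left(-16\right) = 7 \left(-3\right) \left(-16\right) = \left(-21\right) \left(-16\right) = 336$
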